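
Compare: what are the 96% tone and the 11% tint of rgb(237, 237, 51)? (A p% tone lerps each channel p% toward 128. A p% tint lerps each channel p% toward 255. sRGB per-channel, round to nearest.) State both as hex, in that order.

96% tone:
  R: 237 + 0.96×(128−237) = 237 − 104.64 = 132.36 → 132
  G: 237 − 104.64 = 132.36 → 132
  B: 51 + 0.96×(128−51) = 51 + 73.92 = 124.92 → 125
  → #84847D
11% tint:
  R: 237 + 1.98 = 238.98 → 239
  G: 237 + 0.11×(255−237) = 237 + 1.98 = 238.98 → 239
  B: 51 + 22.44 = 73.44 → 73
  → #EFEF49

#84847D, #EFEF49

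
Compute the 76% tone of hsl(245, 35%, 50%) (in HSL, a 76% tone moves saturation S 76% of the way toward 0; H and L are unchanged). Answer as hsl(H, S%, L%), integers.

hsl(245, 8%, 50%)

S moves 76% from 35 toward 0: 35 − 26.6 = 8.4 → 8.
H and L are unchanged.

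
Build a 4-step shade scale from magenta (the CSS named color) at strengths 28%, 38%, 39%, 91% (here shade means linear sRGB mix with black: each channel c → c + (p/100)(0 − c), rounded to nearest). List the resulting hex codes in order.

CSS magenta is rgb(255, 0, 255).
28%: (255 − 71.4 = 183.6→184, 0→0, 255 − 71.4 = 183.6→184) → #b800b8
38%: (255 − 96.9 = 158.1→158, 0→0, 255 − 96.9 = 158.1→158) → #9e009e
39%: (255 − 99.45 = 155.55→156, 0→0, 255 − 99.45 = 155.55→156) → #9c009c
91%: (255 − 232.05 = 22.95→23, 0→0, 255 − 232.05 = 22.95→23) → #170017

#b800b8, #9e009e, #9c009c, #170017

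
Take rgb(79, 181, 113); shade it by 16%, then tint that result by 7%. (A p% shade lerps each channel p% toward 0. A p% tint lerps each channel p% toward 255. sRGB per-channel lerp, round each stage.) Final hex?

#4F9F6A

A 16% shade moves each channel 16% toward 0:
  R: 79 − 12.64 = 66.36 → 66
  G: 181 + 0.16×(0−181) = 181 − 28.96 = 152.04 → 152
  B: 113 + 0.16×(0−113) = 113 − 18.08 = 94.92 → 95
After the shade: rgb(66, 152, 95) = #42985F.
A 7% tint moves each channel 7% toward 255:
  R: 66 + 0.07×(255−66) = 66 + 13.23 = 79.23 → 79
  G: 152 + 0.07×(255−152) = 152 + 7.21 = 159.21 → 159
  B: 95 + 11.2 = 106.2 → 106
rgb(79, 159, 106) = #4F9F6A.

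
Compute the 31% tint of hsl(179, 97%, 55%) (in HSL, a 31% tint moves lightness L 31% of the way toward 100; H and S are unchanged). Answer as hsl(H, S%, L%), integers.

L moves 31% from 55 toward 100: 55 + 13.95 = 68.95 → 69.
H and S are unchanged.

hsl(179, 97%, 69%)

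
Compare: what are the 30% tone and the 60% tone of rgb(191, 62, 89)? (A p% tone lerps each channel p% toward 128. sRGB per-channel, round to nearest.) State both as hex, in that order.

#AC5265, #996670

30% tone:
  R: 191 + 0.3×(128−191) = 191 − 18.9 = 172.1 → 172
  G: 62 + 0.3×(128−62) = 62 + 19.8 = 81.8 → 82
  B: 89 + 0.3×(128−89) = 89 + 11.7 = 100.7 → 101
  → #AC5265
60% tone:
  R: 191 − 37.8 = 153.2 → 153
  G: 62 + 39.6 = 101.6 → 102
  B: 89 + 0.6×(128−89) = 89 + 23.4 = 112.4 → 112
  → #996670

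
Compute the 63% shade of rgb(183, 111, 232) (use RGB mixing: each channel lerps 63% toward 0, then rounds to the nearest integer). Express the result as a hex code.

Lerp each channel 63% toward 0:
  R: 183 − 115.29 = 67.71 → 68
  G: 111 − 69.93 = 41.07 → 41
  B: 232 + 0.63×(0−232) = 232 − 146.16 = 85.84 → 86
rgb(68, 41, 86) = #442956.

#442956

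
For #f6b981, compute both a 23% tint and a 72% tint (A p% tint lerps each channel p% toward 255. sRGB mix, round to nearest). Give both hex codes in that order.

#f8c99e, #fcebdc

#f6b981 is rgb(246, 185, 129).
23% tint:
  R: 246 + 2.07 = 248.07 → 248
  G: 185 + 16.1 = 201.1 → 201
  B: 129 + 28.98 = 157.98 → 158
  → #f8c99e
72% tint:
  R: 246 + 0.72×(255−246) = 246 + 6.48 = 252.48 → 252
  G: 185 + 50.4 = 235.4 → 235
  B: 129 + 0.72×(255−129) = 129 + 90.72 = 219.72 → 220
  → #fcebdc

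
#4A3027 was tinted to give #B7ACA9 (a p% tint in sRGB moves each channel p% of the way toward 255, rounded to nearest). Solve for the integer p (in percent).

60%

#4A3027 is rgb(74, 48, 39); #B7ACA9 is rgb(183, 172, 169).
On the B channel (widest range): 169 ≈ 39 + (p/100)(255 − 39), so p ≈ 100×(169 − 39)/(255 − 39) = 13000/216 = 60.19.
p = 60 reproduces all three channels after rounding.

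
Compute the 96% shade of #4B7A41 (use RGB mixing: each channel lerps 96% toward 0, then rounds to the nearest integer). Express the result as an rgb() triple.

#4B7A41 is rgb(75, 122, 65).
A 96% shade moves each channel 96% toward 0:
  R: 75 + 0.96×(0−75) = 75 − 72 = 3 → 3
  G: 122 − 117.12 = 4.88 → 5
  B: 65 + 0.96×(0−65) = 65 − 62.4 = 2.6 → 3

rgb(3, 5, 3)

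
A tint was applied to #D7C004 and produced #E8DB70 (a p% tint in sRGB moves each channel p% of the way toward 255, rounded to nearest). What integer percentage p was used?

43%

#D7C004 is rgb(215, 192, 4); #E8DB70 is rgb(232, 219, 112).
On the B channel (widest range): 112 ≈ 4 + (p/100)(255 − 4), so p ≈ 100×(112 − 4)/(255 − 4) = 10800/251 = 43.03.
p = 43 reproduces all three channels after rounding.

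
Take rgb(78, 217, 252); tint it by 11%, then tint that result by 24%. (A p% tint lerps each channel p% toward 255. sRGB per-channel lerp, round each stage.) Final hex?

#87e5fd

Per channel, c → c + 0.11(255 − c):
  R: 78 + 0.11×(255−78) = 78 + 19.47 = 97.47 → 97
  G: 217 + 4.18 = 221.18 → 221
  B: 252 + 0.11×(255−252) = 252 + 0.33 = 252.33 → 252
After the tint: rgb(97, 221, 252) = #61ddfc.
A 24% tint moves each channel 24% toward 255:
  R: 97 + 0.24×(255−97) = 97 + 37.92 = 134.92 → 135
  G: 221 + 0.24×(255−221) = 221 + 8.16 = 229.16 → 229
  B: 252 + 0.24×(255−252) = 252 + 0.72 = 252.72 → 253
rgb(135, 229, 253) = #87e5fd.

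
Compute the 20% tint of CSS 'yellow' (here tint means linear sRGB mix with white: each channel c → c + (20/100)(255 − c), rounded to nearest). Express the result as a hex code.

#ffff33

CSS yellow is rgb(255, 255, 0).
Per channel, c → c + 0.2(255 − c):
  R: 255 + 0 = 255 → 255
  G: 255 + 0.2×(255−255) = 255 + 0 = 255 → 255
  B: 0 + 51 = 51 → 51
rgb(255, 255, 51) = #ffff33.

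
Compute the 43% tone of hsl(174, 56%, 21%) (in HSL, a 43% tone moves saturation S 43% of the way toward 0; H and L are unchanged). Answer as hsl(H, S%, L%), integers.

hsl(174, 32%, 21%)

S moves 43% from 56 toward 0: 56 − 24.08 = 31.92 → 32.
H and L are unchanged.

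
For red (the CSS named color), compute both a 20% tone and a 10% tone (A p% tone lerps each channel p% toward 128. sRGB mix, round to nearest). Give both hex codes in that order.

#E61A1A, #F20D0D

CSS red is rgb(255, 0, 0).
20% tone:
  R: 255 + 0.2×(128−255) = 255 − 25.4 = 229.6 → 230
  G: 0 + 0.2×(128−0) = 0 + 25.6 = 25.6 → 26
  B: 0 + 25.6 = 25.6 → 26
  → #E61A1A
10% tone:
  R: 255 + 0.1×(128−255) = 255 − 12.7 = 242.3 → 242
  G: 0 + 0.1×(128−0) = 0 + 12.8 = 12.8 → 13
  B: 0 + 0.1×(128−0) = 0 + 12.8 = 12.8 → 13
  → #F20D0D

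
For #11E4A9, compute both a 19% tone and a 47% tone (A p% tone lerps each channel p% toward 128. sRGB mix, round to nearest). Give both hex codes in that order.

#11E4A9 is rgb(17, 228, 169).
19% tone:
  R: 17 + 21.09 = 38.09 → 38
  G: 228 + 0.19×(128−228) = 228 − 19 = 209 → 209
  B: 169 + 0.19×(128−169) = 169 − 7.79 = 161.21 → 161
  → #26D1A1
47% tone:
  R: 17 + 52.17 = 69.17 → 69
  G: 228 + 0.47×(128−228) = 228 − 47 = 181 → 181
  B: 169 + 0.47×(128−169) = 169 − 19.27 = 149.73 → 150
  → #45B596

#26D1A1, #45B596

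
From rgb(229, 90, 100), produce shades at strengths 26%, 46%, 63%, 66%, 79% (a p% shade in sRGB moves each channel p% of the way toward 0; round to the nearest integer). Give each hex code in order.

26%: (229 − 59.54 = 169.46→169, 90 − 23.4 = 66.6→67, 100 − 26 = 74→74) → #A9434A
46%: (229 − 105.34 = 123.66→124, 90 − 41.4 = 48.6→49, 100 − 46 = 54→54) → #7C3136
63%: (229 − 144.27 = 84.73→85, 90 − 56.7 = 33.3→33, 100 − 63 = 37→37) → #552125
66%: (229 − 151.14 = 77.86→78, 90 − 59.4 = 30.6→31, 100 − 66 = 34→34) → #4E1F22
79%: (229 − 180.91 = 48.09→48, 90 − 71.1 = 18.9→19, 100 − 79 = 21→21) → #301315

#A9434A, #7C3136, #552125, #4E1F22, #301315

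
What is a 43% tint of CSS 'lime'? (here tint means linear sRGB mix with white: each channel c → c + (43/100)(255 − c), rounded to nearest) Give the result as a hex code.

CSS lime is rgb(0, 255, 0).
Lerp each channel 43% toward 255:
  R: 0 + 0.43×(255−0) = 0 + 109.65 = 109.65 → 110
  G: 255 + 0.43×(255−255) = 255 + 0 = 255 → 255
  B: 0 + 0.43×(255−0) = 0 + 109.65 = 109.65 → 110
rgb(110, 255, 110) = #6EFF6E.

#6EFF6E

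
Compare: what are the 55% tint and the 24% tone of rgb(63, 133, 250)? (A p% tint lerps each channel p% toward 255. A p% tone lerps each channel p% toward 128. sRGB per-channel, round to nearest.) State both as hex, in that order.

55% tint:
  R: 63 + 105.6 = 168.6 → 169
  G: 133 + 0.55×(255−133) = 133 + 67.1 = 200.1 → 200
  B: 250 + 2.75 = 252.75 → 253
  → #a9c8fd
24% tone:
  R: 63 + 15.6 = 78.6 → 79
  G: 133 − 1.2 = 131.8 → 132
  B: 250 + 0.24×(128−250) = 250 − 29.28 = 220.72 → 221
  → #4f84dd

#a9c8fd, #4f84dd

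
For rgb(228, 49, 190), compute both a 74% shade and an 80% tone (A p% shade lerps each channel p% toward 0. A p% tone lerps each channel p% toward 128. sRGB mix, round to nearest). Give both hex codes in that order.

74% shade:
  R: 228 + 0.74×(0−228) = 228 − 168.72 = 59.28 → 59
  G: 49 + 0.74×(0−49) = 49 − 36.26 = 12.74 → 13
  B: 190 + 0.74×(0−190) = 190 − 140.6 = 49.4 → 49
  → #3b0d31
80% tone:
  R: 228 − 80 = 148 → 148
  G: 49 + 0.8×(128−49) = 49 + 63.2 = 112.2 → 112
  B: 190 + 0.8×(128−190) = 190 − 49.6 = 140.4 → 140
  → #94708c

#3b0d31, #94708c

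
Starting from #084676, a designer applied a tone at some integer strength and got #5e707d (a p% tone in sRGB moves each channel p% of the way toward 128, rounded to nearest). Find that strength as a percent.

72%

#084676 is rgb(8, 70, 118); #5e707d is rgb(94, 112, 125).
On the R channel (widest range): 94 ≈ 8 + (p/100)(128 − 8), so p ≈ 100×(94 − 8)/(128 − 8) = 8600/120 = 71.67.
p = 72 reproduces all three channels after rounding.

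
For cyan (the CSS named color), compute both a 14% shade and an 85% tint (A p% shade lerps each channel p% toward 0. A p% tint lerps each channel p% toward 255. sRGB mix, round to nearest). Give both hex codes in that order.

CSS cyan is rgb(0, 255, 255).
14% shade:
  R: 0 + 0.14×(0−0) = 0 + 0 = 0 → 0
  G: 255 − 35.7 = 219.3 → 219
  B: 255 − 35.7 = 219.3 → 219
  → #00DBDB
85% tint:
  R: 0 + 0.85×(255−0) = 0 + 216.75 = 216.75 → 217
  G: 255 + 0.85×(255−255) = 255 + 0 = 255 → 255
  B: 255 + 0 = 255 → 255
  → #D9FFFF

#00DBDB, #D9FFFF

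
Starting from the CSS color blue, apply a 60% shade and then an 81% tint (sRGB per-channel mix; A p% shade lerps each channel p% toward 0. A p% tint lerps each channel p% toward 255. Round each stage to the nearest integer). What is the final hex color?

CSS blue is rgb(0, 0, 255).
Lerp each channel 60% toward 0:
  R: 0 + 0 = 0 → 0
  G: 0 + 0 = 0 → 0
  B: 255 + 0.6×(0−255) = 255 − 153 = 102 → 102
After the shade: rgb(0, 0, 102) = #000066.
Lerp each channel 81% toward 255:
  R: 0 + 0.81×(255−0) = 0 + 206.55 = 206.55 → 207
  G: 0 + 206.55 = 206.55 → 207
  B: 102 + 0.81×(255−102) = 102 + 123.93 = 225.93 → 226
rgb(207, 207, 226) = #CFCFE2.

#CFCFE2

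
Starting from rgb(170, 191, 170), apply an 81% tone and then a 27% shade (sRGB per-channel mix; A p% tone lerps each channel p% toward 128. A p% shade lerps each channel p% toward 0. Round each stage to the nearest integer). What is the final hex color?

#636663

Per channel, c → c + 0.81(128 − c):
  R: 170 − 34.02 = 135.98 → 136
  G: 191 − 51.03 = 139.97 → 140
  B: 170 + 0.81×(128−170) = 170 − 34.02 = 135.98 → 136
After the tone: rgb(136, 140, 136) = #888C88.
Per channel, c → c + 0.27(0 − c):
  R: 136 + 0.27×(0−136) = 136 − 36.72 = 99.28 → 99
  G: 140 − 37.8 = 102.2 → 102
  B: 136 + 0.27×(0−136) = 136 − 36.72 = 99.28 → 99
rgb(99, 102, 99) = #636663.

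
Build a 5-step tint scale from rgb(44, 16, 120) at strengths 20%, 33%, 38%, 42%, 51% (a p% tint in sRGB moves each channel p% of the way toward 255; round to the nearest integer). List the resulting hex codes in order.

20%: (44 + 42.2 = 86.2→86, 16 + 47.8 = 63.8→64, 120 + 27 = 147→147) → #564093
33%: (44 + 69.63 = 113.63→114, 16 + 78.87 = 94.87→95, 120 + 44.55 = 164.55→165) → #725FA5
38%: (44 + 80.18 = 124.18→124, 16 + 90.82 = 106.82→107, 120 + 51.3 = 171.3→171) → #7C6BAB
42%: (44 + 88.62 = 132.62→133, 16 + 100.38 = 116.38→116, 120 + 56.7 = 176.7→177) → #8574B1
51%: (44 + 107.61 = 151.61→152, 16 + 121.89 = 137.89→138, 120 + 68.85 = 188.85→189) → #988ABD

#564093, #725FA5, #7C6BAB, #8574B1, #988ABD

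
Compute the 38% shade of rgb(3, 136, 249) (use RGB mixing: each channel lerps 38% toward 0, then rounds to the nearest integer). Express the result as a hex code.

A 38% shade moves each channel 38% toward 0:
  R: 3 + 0.38×(0−3) = 3 − 1.14 = 1.86 → 2
  G: 136 + 0.38×(0−136) = 136 − 51.68 = 84.32 → 84
  B: 249 + 0.38×(0−249) = 249 − 94.62 = 154.38 → 154
rgb(2, 84, 154) = #02549a.

#02549a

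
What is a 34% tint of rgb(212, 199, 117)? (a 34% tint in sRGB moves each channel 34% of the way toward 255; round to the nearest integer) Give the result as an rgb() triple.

rgb(227, 218, 164)

Lerp each channel 34% toward 255:
  R: 212 + 0.34×(255−212) = 212 + 14.62 = 226.62 → 227
  G: 199 + 19.04 = 218.04 → 218
  B: 117 + 0.34×(255−117) = 117 + 46.92 = 163.92 → 164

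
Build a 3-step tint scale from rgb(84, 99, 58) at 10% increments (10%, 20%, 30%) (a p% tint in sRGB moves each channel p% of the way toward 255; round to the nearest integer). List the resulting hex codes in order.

10%: (84 + 17.1 = 101.1→101, 99 + 15.6 = 114.6→115, 58 + 19.7 = 77.7→78) → #65734E
20%: (84 + 34.2 = 118.2→118, 99 + 31.2 = 130.2→130, 58 + 39.4 = 97.4→97) → #768261
30%: (84 + 51.3 = 135.3→135, 99 + 46.8 = 145.8→146, 58 + 59.1 = 117.1→117) → #879275

#65734E, #768261, #879275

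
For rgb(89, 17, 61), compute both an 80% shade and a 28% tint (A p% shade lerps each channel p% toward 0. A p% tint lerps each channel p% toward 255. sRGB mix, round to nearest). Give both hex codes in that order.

#12030c, #875473

80% shade:
  R: 89 + 0.8×(0−89) = 89 − 71.2 = 17.8 → 18
  G: 17 − 13.6 = 3.4 → 3
  B: 61 − 48.8 = 12.2 → 12
  → #12030c
28% tint:
  R: 89 + 0.28×(255−89) = 89 + 46.48 = 135.48 → 135
  G: 17 + 0.28×(255−17) = 17 + 66.64 = 83.64 → 84
  B: 61 + 0.28×(255−61) = 61 + 54.32 = 115.32 → 115
  → #875473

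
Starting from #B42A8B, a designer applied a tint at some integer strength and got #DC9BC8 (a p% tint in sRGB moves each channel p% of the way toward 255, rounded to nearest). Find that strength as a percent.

53%

#B42A8B is rgb(180, 42, 139); #DC9BC8 is rgb(220, 155, 200).
On the G channel (widest range): 155 ≈ 42 + (p/100)(255 − 42), so p ≈ 100×(155 − 42)/(255 − 42) = 11300/213 = 53.05.
p = 53 reproduces all three channels after rounding.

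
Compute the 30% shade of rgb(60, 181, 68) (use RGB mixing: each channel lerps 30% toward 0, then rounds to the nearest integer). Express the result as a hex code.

#2A7F30

Lerp each channel 30% toward 0:
  R: 60 − 18 = 42 → 42
  G: 181 − 54.3 = 126.7 → 127
  B: 68 + 0.3×(0−68) = 68 − 20.4 = 47.6 → 48
rgb(42, 127, 48) = #2A7F30.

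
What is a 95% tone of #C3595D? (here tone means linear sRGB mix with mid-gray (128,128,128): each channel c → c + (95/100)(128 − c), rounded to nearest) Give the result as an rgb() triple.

rgb(131, 126, 126)

#C3595D is rgb(195, 89, 93).
Per channel, c → c + 0.95(128 − c):
  R: 195 + 0.95×(128−195) = 195 − 63.65 = 131.35 → 131
  G: 89 + 0.95×(128−89) = 89 + 37.05 = 126.05 → 126
  B: 93 + 0.95×(128−93) = 93 + 33.25 = 126.25 → 126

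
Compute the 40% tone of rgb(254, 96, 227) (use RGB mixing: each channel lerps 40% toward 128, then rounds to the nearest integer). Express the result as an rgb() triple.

rgb(204, 109, 187)

Per channel, c → c + 0.4(128 − c):
  R: 254 + 0.4×(128−254) = 254 − 50.4 = 203.6 → 204
  G: 96 + 0.4×(128−96) = 96 + 12.8 = 108.8 → 109
  B: 227 + 0.4×(128−227) = 227 − 39.6 = 187.4 → 187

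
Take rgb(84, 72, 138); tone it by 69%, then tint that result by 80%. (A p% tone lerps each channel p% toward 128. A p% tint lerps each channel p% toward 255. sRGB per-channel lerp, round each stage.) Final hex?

Lerp each channel 69% toward 128:
  R: 84 + 0.69×(128−84) = 84 + 30.36 = 114.36 → 114
  G: 72 + 38.64 = 110.64 → 111
  B: 138 + 0.69×(128−138) = 138 − 6.9 = 131.1 → 131
After the tone: rgb(114, 111, 131) = #726f83.
Per channel, c → c + 0.8(255 − c):
  R: 114 + 0.8×(255−114) = 114 + 112.8 = 226.8 → 227
  G: 111 + 115.2 = 226.2 → 226
  B: 131 + 0.8×(255−131) = 131 + 99.2 = 230.2 → 230
rgb(227, 226, 230) = #e3e2e6.

#e3e2e6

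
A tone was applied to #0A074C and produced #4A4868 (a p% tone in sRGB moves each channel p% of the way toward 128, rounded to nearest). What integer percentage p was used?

54%

#0A074C is rgb(10, 7, 76); #4A4868 is rgb(74, 72, 104).
On the G channel (widest range): 72 ≈ 7 + (p/100)(128 − 7), so p ≈ 100×(72 − 7)/(128 − 7) = 6500/121 = 53.72.
p = 54 reproduces all three channels after rounding.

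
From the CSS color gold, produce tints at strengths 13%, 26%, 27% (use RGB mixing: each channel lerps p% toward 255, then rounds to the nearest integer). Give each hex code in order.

#FFDC21, #FFE142, #FFE245

CSS gold is rgb(255, 215, 0).
13%: (255→255, 215 + 5.2 = 220.2→220, 0 + 33.15 = 33.15→33) → #FFDC21
26%: (255→255, 215 + 10.4 = 225.4→225, 0 + 66.3 = 66.3→66) → #FFE142
27%: (255→255, 215 + 10.8 = 225.8→226, 0 + 68.85 = 68.85→69) → #FFE245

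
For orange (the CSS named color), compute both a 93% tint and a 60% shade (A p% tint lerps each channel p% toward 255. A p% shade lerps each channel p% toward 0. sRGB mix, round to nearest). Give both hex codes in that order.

#FFF9ED, #664200

CSS orange is rgb(255, 165, 0).
93% tint:
  R: 255 + 0.93×(255−255) = 255 + 0 = 255 → 255
  G: 165 + 0.93×(255−165) = 165 + 83.7 = 248.7 → 249
  B: 0 + 0.93×(255−0) = 0 + 237.15 = 237.15 → 237
  → #FFF9ED
60% shade:
  R: 255 + 0.6×(0−255) = 255 − 153 = 102 → 102
  G: 165 − 99 = 66 → 66
  B: 0 + 0.6×(0−0) = 0 + 0 = 0 → 0
  → #664200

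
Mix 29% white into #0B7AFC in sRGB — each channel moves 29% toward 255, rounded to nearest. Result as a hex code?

#52A1FD

#0B7AFC is rgb(11, 122, 252).
A 29% tint moves each channel 29% toward 255:
  R: 11 + 0.29×(255−11) = 11 + 70.76 = 81.76 → 82
  G: 122 + 0.29×(255−122) = 122 + 38.57 = 160.57 → 161
  B: 252 + 0.87 = 252.87 → 253
rgb(82, 161, 253) = #52A1FD.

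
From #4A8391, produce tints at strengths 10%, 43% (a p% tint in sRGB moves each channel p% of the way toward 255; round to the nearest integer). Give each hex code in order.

#4A8391 is rgb(74, 131, 145).
10%: (74 + 18.1 = 92.1→92, 131 + 12.4 = 143.4→143, 145 + 11 = 156→156) → #5C8F9C
43%: (74 + 77.83 = 151.83→152, 131 + 53.32 = 184.32→184, 145 + 47.3 = 192.3→192) → #98B8C0

#5C8F9C, #98B8C0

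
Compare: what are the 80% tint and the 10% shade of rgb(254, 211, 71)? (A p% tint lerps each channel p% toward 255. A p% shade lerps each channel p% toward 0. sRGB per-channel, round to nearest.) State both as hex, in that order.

80% tint:
  R: 254 + 0.8 = 254.8 → 255
  G: 211 + 0.8×(255−211) = 211 + 35.2 = 246.2 → 246
  B: 71 + 147.2 = 218.2 → 218
  → #FFF6DA
10% shade:
  R: 254 − 25.4 = 228.6 → 229
  G: 211 + 0.1×(0−211) = 211 − 21.1 = 189.9 → 190
  B: 71 − 7.1 = 63.9 → 64
  → #E5BE40

#FFF6DA, #E5BE40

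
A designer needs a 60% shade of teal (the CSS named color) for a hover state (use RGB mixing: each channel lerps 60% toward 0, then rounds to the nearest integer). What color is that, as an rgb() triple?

CSS teal is rgb(0, 128, 128).
Lerp each channel 60% toward 0:
  R: 0 + 0.6×(0−0) = 0 + 0 = 0 → 0
  G: 128 − 76.8 = 51.2 → 51
  B: 128 + 0.6×(0−128) = 128 − 76.8 = 51.2 → 51

rgb(0, 51, 51)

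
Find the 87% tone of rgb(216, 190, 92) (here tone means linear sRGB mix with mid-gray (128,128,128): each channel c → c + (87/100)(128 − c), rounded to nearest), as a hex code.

Lerp each channel 87% toward 128:
  R: 216 + 0.87×(128−216) = 216 − 76.56 = 139.44 → 139
  G: 190 − 53.94 = 136.06 → 136
  B: 92 + 31.32 = 123.32 → 123
rgb(139, 136, 123) = #8B887B.

#8B887B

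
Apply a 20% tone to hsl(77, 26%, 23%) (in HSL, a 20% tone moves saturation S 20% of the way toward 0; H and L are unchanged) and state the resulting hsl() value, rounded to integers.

S moves 20% from 26 toward 0: 26 − 5.2 = 20.8 → 21.
H and L are unchanged.

hsl(77, 21%, 23%)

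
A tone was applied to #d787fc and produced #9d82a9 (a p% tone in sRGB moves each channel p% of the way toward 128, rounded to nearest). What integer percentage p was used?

67%

#d787fc is rgb(215, 135, 252); #9d82a9 is rgb(157, 130, 169).
On the B channel (widest range): 169 ≈ 252 + (p/100)(128 − 252), so p ≈ 100×(169 − 252)/(128 − 252) = -8300/-124 = 66.94.
p = 67 reproduces all three channels after rounding.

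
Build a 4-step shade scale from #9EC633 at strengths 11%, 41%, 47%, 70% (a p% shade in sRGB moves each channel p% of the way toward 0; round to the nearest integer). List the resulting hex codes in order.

#8DB02D, #5D751E, #54691B, #2F3B0F

#9EC633 is rgb(158, 198, 51).
11%: (158 − 17.38 = 140.62→141, 198 − 21.78 = 176.22→176, 51 − 5.61 = 45.39→45) → #8DB02D
41%: (158 − 64.78 = 93.22→93, 198 − 81.18 = 116.82→117, 51 − 20.91 = 30.09→30) → #5D751E
47%: (158 − 74.26 = 83.74→84, 198 − 93.06 = 104.94→105, 51 − 23.97 = 27.03→27) → #54691B
70%: (158 − 110.6 = 47.4→47, 198 − 138.6 = 59.4→59, 51 − 35.7 = 15.3→15) → #2F3B0F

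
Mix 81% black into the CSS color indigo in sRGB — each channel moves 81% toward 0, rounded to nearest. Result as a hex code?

#0e0019

CSS indigo is rgb(75, 0, 130).
Lerp each channel 81% toward 0:
  R: 75 + 0.81×(0−75) = 75 − 60.75 = 14.25 → 14
  G: 0 + 0 = 0 → 0
  B: 130 + 0.81×(0−130) = 130 − 105.3 = 24.7 → 25
rgb(14, 0, 25) = #0e0019.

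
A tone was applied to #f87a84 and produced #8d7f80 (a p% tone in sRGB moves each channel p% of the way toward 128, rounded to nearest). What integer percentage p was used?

#f87a84 is rgb(248, 122, 132); #8d7f80 is rgb(141, 127, 128).
On the R channel (widest range): 141 ≈ 248 + (p/100)(128 − 248), so p ≈ 100×(141 − 248)/(128 − 248) = -10700/-120 = 89.17.
p = 89 reproduces all three channels after rounding.

89%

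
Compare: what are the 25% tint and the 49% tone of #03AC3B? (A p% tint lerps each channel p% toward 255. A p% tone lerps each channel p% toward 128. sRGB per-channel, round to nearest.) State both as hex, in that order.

#03AC3B is rgb(3, 172, 59).
25% tint:
  R: 3 + 0.25×(255−3) = 3 + 63 = 66 → 66
  G: 172 + 20.75 = 192.75 → 193
  B: 59 + 0.25×(255−59) = 59 + 49 = 108 → 108
  → #42C16C
49% tone:
  R: 3 + 0.49×(128−3) = 3 + 61.25 = 64.25 → 64
  G: 172 + 0.49×(128−172) = 172 − 21.56 = 150.44 → 150
  B: 59 + 0.49×(128−59) = 59 + 33.81 = 92.81 → 93
  → #40965D

#42C16C, #40965D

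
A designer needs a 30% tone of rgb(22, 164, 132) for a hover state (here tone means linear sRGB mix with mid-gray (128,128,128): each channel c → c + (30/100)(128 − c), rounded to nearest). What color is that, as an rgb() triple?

Per channel, c → c + 0.3(128 − c):
  R: 22 + 0.3×(128−22) = 22 + 31.8 = 53.8 → 54
  G: 164 − 10.8 = 153.2 → 153
  B: 132 + 0.3×(128−132) = 132 − 1.2 = 130.8 → 131

rgb(54, 153, 131)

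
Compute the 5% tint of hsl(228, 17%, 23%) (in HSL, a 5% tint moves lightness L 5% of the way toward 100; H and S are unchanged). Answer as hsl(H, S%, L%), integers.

L moves 5% from 23 toward 100: 23 + 3.85 = 26.85 → 27.
H and S are unchanged.

hsl(228, 17%, 27%)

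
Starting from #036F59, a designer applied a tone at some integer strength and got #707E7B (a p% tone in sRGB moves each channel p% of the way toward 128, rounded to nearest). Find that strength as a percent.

#036F59 is rgb(3, 111, 89); #707E7B is rgb(112, 126, 123).
On the R channel (widest range): 112 ≈ 3 + (p/100)(128 − 3), so p ≈ 100×(112 − 3)/(128 − 3) = 10900/125 = 87.20.
p = 87 reproduces all three channels after rounding.

87%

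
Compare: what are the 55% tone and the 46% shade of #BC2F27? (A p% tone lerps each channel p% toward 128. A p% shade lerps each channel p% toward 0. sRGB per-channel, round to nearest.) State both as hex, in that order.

#9B5C58, #661915

#BC2F27 is rgb(188, 47, 39).
55% tone:
  R: 188 + 0.55×(128−188) = 188 − 33 = 155 → 155
  G: 47 + 44.55 = 91.55 → 92
  B: 39 + 0.55×(128−39) = 39 + 48.95 = 87.95 → 88
  → #9B5C58
46% shade:
  R: 188 + 0.46×(0−188) = 188 − 86.48 = 101.52 → 102
  G: 47 + 0.46×(0−47) = 47 − 21.62 = 25.38 → 25
  B: 39 + 0.46×(0−39) = 39 − 17.94 = 21.06 → 21
  → #661915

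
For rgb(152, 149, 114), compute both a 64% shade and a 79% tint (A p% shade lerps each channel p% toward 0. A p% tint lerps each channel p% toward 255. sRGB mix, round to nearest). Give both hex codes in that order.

#373629, #e9e9e1

64% shade:
  R: 152 − 97.28 = 54.72 → 55
  G: 149 − 95.36 = 53.64 → 54
  B: 114 + 0.64×(0−114) = 114 − 72.96 = 41.04 → 41
  → #373629
79% tint:
  R: 152 + 0.79×(255−152) = 152 + 81.37 = 233.37 → 233
  G: 149 + 0.79×(255−149) = 149 + 83.74 = 232.74 → 233
  B: 114 + 0.79×(255−114) = 114 + 111.39 = 225.39 → 225
  → #e9e9e1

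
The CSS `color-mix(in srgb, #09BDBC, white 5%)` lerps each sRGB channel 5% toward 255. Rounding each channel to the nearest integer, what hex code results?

#09BDBC is rgb(9, 189, 188).
A 5% tint moves each channel 5% toward 255:
  R: 9 + 0.05×(255−9) = 9 + 12.3 = 21.3 → 21
  G: 189 + 0.05×(255−189) = 189 + 3.3 = 192.3 → 192
  B: 188 + 0.05×(255−188) = 188 + 3.35 = 191.35 → 191
rgb(21, 192, 191) = #15C0BF.

#15C0BF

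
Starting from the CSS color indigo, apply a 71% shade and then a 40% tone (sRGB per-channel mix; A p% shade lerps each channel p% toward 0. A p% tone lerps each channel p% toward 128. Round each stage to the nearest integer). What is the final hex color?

CSS indigo is rgb(75, 0, 130).
A 71% shade moves each channel 71% toward 0:
  R: 75 + 0.71×(0−75) = 75 − 53.25 = 21.75 → 22
  G: 0 + 0.71×(0−0) = 0 + 0 = 0 → 0
  B: 130 − 92.3 = 37.7 → 38
After the shade: rgb(22, 0, 38) = #160026.
A 40% tone moves each channel 40% toward 128:
  R: 22 + 0.4×(128−22) = 22 + 42.4 = 64.4 → 64
  G: 0 + 51.2 = 51.2 → 51
  B: 38 + 0.4×(128−38) = 38 + 36 = 74 → 74
rgb(64, 51, 74) = #40334a.

#40334a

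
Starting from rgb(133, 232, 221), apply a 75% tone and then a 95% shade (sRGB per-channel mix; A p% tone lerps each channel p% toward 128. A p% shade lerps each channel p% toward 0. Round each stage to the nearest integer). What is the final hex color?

#060808

Lerp each channel 75% toward 128:
  R: 133 + 0.75×(128−133) = 133 − 3.75 = 129.25 → 129
  G: 232 + 0.75×(128−232) = 232 − 78 = 154 → 154
  B: 221 + 0.75×(128−221) = 221 − 69.75 = 151.25 → 151
After the tone: rgb(129, 154, 151) = #819a97.
Lerp each channel 95% toward 0:
  R: 129 − 122.55 = 6.45 → 6
  G: 154 + 0.95×(0−154) = 154 − 146.3 = 7.7 → 8
  B: 151 + 0.95×(0−151) = 151 − 143.45 = 7.55 → 8
rgb(6, 8, 8) = #060808.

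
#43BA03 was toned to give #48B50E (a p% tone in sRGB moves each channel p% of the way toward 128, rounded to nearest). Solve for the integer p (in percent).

#43BA03 is rgb(67, 186, 3); #48B50E is rgb(72, 181, 14).
On the B channel (widest range): 14 ≈ 3 + (p/100)(128 − 3), so p ≈ 100×(14 − 3)/(128 − 3) = 1100/125 = 8.80.
p = 9 reproduces all three channels after rounding.

9%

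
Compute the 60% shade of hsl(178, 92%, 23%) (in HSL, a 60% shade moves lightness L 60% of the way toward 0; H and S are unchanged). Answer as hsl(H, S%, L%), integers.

L moves 60% from 23 toward 0: 23 − 13.8 = 9.2 → 9.
H and S are unchanged.

hsl(178, 92%, 9%)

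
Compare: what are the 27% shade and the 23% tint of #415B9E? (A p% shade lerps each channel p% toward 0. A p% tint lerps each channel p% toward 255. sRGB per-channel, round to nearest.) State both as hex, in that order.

#2F4273, #6D81B4

#415B9E is rgb(65, 91, 158).
27% shade:
  R: 65 + 0.27×(0−65) = 65 − 17.55 = 47.45 → 47
  G: 91 + 0.27×(0−91) = 91 − 24.57 = 66.43 → 66
  B: 158 + 0.27×(0−158) = 158 − 42.66 = 115.34 → 115
  → #2F4273
23% tint:
  R: 65 + 43.7 = 108.7 → 109
  G: 91 + 37.72 = 128.72 → 129
  B: 158 + 22.31 = 180.31 → 180
  → #6D81B4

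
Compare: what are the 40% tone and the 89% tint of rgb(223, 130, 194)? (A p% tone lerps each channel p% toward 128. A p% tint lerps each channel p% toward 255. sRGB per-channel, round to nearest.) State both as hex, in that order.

40% tone:
  R: 223 + 0.4×(128−223) = 223 − 38 = 185 → 185
  G: 130 + 0.4×(128−130) = 130 − 0.8 = 129.2 → 129
  B: 194 + 0.4×(128−194) = 194 − 26.4 = 167.6 → 168
  → #B981A8
89% tint:
  R: 223 + 0.89×(255−223) = 223 + 28.48 = 251.48 → 251
  G: 130 + 0.89×(255−130) = 130 + 111.25 = 241.25 → 241
  B: 194 + 0.89×(255−194) = 194 + 54.29 = 248.29 → 248
  → #FBF1F8

#B981A8, #FBF1F8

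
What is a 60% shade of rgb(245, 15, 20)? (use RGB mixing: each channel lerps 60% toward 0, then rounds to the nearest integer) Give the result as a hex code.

#620608

Per channel, c → c + 0.6(0 − c):
  R: 245 + 0.6×(0−245) = 245 − 147 = 98 → 98
  G: 15 + 0.6×(0−15) = 15 − 9 = 6 → 6
  B: 20 + 0.6×(0−20) = 20 − 12 = 8 → 8
rgb(98, 6, 8) = #620608.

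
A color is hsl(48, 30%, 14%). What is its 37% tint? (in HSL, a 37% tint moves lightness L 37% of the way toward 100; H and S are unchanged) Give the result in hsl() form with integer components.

hsl(48, 30%, 46%)

L moves 37% from 14 toward 100: 14 + 31.82 = 45.82 → 46.
H and S are unchanged.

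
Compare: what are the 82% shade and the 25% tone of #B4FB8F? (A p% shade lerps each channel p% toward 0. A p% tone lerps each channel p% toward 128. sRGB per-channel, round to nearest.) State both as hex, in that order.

#202D1A, #A7DC8B

#B4FB8F is rgb(180, 251, 143).
82% shade:
  R: 180 + 0.82×(0−180) = 180 − 147.6 = 32.4 → 32
  G: 251 + 0.82×(0−251) = 251 − 205.82 = 45.18 → 45
  B: 143 − 117.26 = 25.74 → 26
  → #202D1A
25% tone:
  R: 180 − 13 = 167 → 167
  G: 251 + 0.25×(128−251) = 251 − 30.75 = 220.25 → 220
  B: 143 − 3.75 = 139.25 → 139
  → #A7DC8B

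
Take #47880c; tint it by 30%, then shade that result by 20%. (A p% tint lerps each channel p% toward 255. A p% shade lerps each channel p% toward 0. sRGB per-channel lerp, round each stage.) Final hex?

#47880c is rgb(71, 136, 12).
Lerp each channel 30% toward 255:
  R: 71 + 0.3×(255−71) = 71 + 55.2 = 126.2 → 126
  G: 136 + 0.3×(255−136) = 136 + 35.7 = 171.7 → 172
  B: 12 + 0.3×(255−12) = 12 + 72.9 = 84.9 → 85
After the tint: rgb(126, 172, 85) = #7eac55.
Per channel, c → c + 0.2(0 − c):
  R: 126 + 0.2×(0−126) = 126 − 25.2 = 100.8 → 101
  G: 172 + 0.2×(0−172) = 172 − 34.4 = 137.6 → 138
  B: 85 + 0.2×(0−85) = 85 − 17 = 68 → 68
rgb(101, 138, 68) = #658a44.

#658a44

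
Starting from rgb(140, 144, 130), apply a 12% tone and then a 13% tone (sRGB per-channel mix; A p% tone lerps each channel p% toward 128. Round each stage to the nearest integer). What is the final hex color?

A 12% tone moves each channel 12% toward 128:
  R: 140 + 0.12×(128−140) = 140 − 1.44 = 138.56 → 139
  G: 144 + 0.12×(128−144) = 144 − 1.92 = 142.08 → 142
  B: 130 + 0.12×(128−130) = 130 − 0.24 = 129.76 → 130
After the tone: rgb(139, 142, 130) = #8B8E82.
A 13% tone moves each channel 13% toward 128:
  R: 139 + 0.13×(128−139) = 139 − 1.43 = 137.57 → 138
  G: 142 + 0.13×(128−142) = 142 − 1.82 = 140.18 → 140
  B: 130 + 0.13×(128−130) = 130 − 0.26 = 129.74 → 130
rgb(138, 140, 130) = #8A8C82.

#8A8C82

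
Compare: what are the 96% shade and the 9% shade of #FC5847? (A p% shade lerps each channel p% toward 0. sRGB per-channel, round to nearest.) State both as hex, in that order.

#FC5847 is rgb(252, 88, 71).
96% shade:
  R: 252 + 0.96×(0−252) = 252 − 241.92 = 10.08 → 10
  G: 88 + 0.96×(0−88) = 88 − 84.48 = 3.52 → 4
  B: 71 + 0.96×(0−71) = 71 − 68.16 = 2.84 → 3
  → #0A0403
9% shade:
  R: 252 + 0.09×(0−252) = 252 − 22.68 = 229.32 → 229
  G: 88 − 7.92 = 80.08 → 80
  B: 71 + 0.09×(0−71) = 71 − 6.39 = 64.61 → 65
  → #E55041

#0A0403, #E55041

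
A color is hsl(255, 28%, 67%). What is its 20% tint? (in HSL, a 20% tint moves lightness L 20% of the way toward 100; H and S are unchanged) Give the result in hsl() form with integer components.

hsl(255, 28%, 74%)

L moves 20% from 67 toward 100: 67 + 6.6 = 73.6 → 74.
H and S are unchanged.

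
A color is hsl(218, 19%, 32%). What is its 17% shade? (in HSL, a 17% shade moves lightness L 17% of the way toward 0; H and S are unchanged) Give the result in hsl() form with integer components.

L moves 17% from 32 toward 0: 32 − 5.44 = 26.56 → 27.
H and S are unchanged.

hsl(218, 19%, 27%)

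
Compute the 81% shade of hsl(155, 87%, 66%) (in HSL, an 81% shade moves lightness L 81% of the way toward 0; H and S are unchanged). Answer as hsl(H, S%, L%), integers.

L moves 81% from 66 toward 0: 66 − 53.46 = 12.54 → 13.
H and S are unchanged.

hsl(155, 87%, 13%)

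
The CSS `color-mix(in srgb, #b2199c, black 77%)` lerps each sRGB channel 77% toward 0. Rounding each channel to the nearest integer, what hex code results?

#290624

#b2199c is rgb(178, 25, 156).
Per channel, c → c + 0.77(0 − c):
  R: 178 − 137.06 = 40.94 → 41
  G: 25 − 19.25 = 5.75 → 6
  B: 156 − 120.12 = 35.88 → 36
rgb(41, 6, 36) = #290624.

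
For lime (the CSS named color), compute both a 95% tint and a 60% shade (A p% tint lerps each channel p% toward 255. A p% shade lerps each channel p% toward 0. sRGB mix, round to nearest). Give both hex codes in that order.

#f2fff2, #006600

CSS lime is rgb(0, 255, 0).
95% tint:
  R: 0 + 0.95×(255−0) = 0 + 242.25 = 242.25 → 242
  G: 255 + 0.95×(255−255) = 255 + 0 = 255 → 255
  B: 0 + 242.25 = 242.25 → 242
  → #f2fff2
60% shade:
  R: 0 + 0 = 0 → 0
  G: 255 − 153 = 102 → 102
  B: 0 + 0.6×(0−0) = 0 + 0 = 0 → 0
  → #006600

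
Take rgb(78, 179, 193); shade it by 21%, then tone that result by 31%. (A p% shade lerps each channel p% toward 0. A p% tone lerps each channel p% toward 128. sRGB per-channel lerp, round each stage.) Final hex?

#528991

Lerp each channel 21% toward 0:
  R: 78 + 0.21×(0−78) = 78 − 16.38 = 61.62 → 62
  G: 179 + 0.21×(0−179) = 179 − 37.59 = 141.41 → 141
  B: 193 + 0.21×(0−193) = 193 − 40.53 = 152.47 → 152
After the shade: rgb(62, 141, 152) = #3E8D98.
A 31% tone moves each channel 31% toward 128:
  R: 62 + 20.46 = 82.46 → 82
  G: 141 − 4.03 = 136.97 → 137
  B: 152 − 7.44 = 144.56 → 145
rgb(82, 137, 145) = #528991.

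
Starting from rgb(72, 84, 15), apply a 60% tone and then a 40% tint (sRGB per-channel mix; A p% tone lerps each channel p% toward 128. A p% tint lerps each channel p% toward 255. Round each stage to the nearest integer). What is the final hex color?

#a6a898

Per channel, c → c + 0.6(128 − c):
  R: 72 + 0.6×(128−72) = 72 + 33.6 = 105.6 → 106
  G: 84 + 0.6×(128−84) = 84 + 26.4 = 110.4 → 110
  B: 15 + 0.6×(128−15) = 15 + 67.8 = 82.8 → 83
After the tone: rgb(106, 110, 83) = #6a6e53.
Per channel, c → c + 0.4(255 − c):
  R: 106 + 0.4×(255−106) = 106 + 59.6 = 165.6 → 166
  G: 110 + 58 = 168 → 168
  B: 83 + 0.4×(255−83) = 83 + 68.8 = 151.8 → 152
rgb(166, 168, 152) = #a6a898.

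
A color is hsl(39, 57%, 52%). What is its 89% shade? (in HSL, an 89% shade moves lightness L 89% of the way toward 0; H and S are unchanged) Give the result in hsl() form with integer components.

L moves 89% from 52 toward 0: 52 − 46.28 = 5.72 → 6.
H and S are unchanged.

hsl(39, 57%, 6%)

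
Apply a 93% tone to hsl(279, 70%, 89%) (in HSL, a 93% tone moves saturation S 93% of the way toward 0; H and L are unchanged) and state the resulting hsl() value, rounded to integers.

S moves 93% from 70 toward 0: 70 − 65.1 = 4.9 → 5.
H and L are unchanged.

hsl(279, 5%, 89%)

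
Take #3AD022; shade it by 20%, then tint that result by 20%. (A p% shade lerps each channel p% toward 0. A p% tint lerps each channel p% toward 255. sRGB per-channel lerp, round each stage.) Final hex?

#58B849

#3AD022 is rgb(58, 208, 34).
A 20% shade moves each channel 20% toward 0:
  R: 58 + 0.2×(0−58) = 58 − 11.6 = 46.4 → 46
  G: 208 − 41.6 = 166.4 → 166
  B: 34 + 0.2×(0−34) = 34 − 6.8 = 27.2 → 27
After the shade: rgb(46, 166, 27) = #2EA61B.
Lerp each channel 20% toward 255:
  R: 46 + 41.8 = 87.8 → 88
  G: 166 + 0.2×(255−166) = 166 + 17.8 = 183.8 → 184
  B: 27 + 0.2×(255−27) = 27 + 45.6 = 72.6 → 73
rgb(88, 184, 73) = #58B849.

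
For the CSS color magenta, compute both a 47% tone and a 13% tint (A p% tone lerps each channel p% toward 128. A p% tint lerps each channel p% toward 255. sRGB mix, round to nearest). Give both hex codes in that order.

CSS magenta is rgb(255, 0, 255).
47% tone:
  R: 255 + 0.47×(128−255) = 255 − 59.69 = 195.31 → 195
  G: 0 + 0.47×(128−0) = 0 + 60.16 = 60.16 → 60
  B: 255 − 59.69 = 195.31 → 195
  → #C33CC3
13% tint:
  R: 255 + 0 = 255 → 255
  G: 0 + 0.13×(255−0) = 0 + 33.15 = 33.15 → 33
  B: 255 + 0.13×(255−255) = 255 + 0 = 255 → 255
  → #FF21FF

#C33CC3, #FF21FF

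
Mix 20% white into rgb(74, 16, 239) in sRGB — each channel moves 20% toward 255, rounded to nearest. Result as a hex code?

Lerp each channel 20% toward 255:
  R: 74 + 36.2 = 110.2 → 110
  G: 16 + 0.2×(255−16) = 16 + 47.8 = 63.8 → 64
  B: 239 + 3.2 = 242.2 → 242
rgb(110, 64, 242) = #6E40F2.

#6E40F2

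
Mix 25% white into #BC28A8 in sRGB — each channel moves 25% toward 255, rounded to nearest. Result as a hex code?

#CD5EBE

#BC28A8 is rgb(188, 40, 168).
Lerp each channel 25% toward 255:
  R: 188 + 0.25×(255−188) = 188 + 16.75 = 204.75 → 205
  G: 40 + 53.75 = 93.75 → 94
  B: 168 + 21.75 = 189.75 → 190
rgb(205, 94, 190) = #CD5EBE.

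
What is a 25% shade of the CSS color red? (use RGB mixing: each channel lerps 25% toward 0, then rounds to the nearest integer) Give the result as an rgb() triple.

rgb(191, 0, 0)

CSS red is rgb(255, 0, 0).
Lerp each channel 25% toward 0:
  R: 255 − 63.75 = 191.25 → 191
  G: 0 + 0 = 0 → 0
  B: 0 + 0.25×(0−0) = 0 + 0 = 0 → 0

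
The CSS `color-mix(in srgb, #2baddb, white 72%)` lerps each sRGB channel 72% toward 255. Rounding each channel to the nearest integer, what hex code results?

#c4e8f5

#2baddb is rgb(43, 173, 219).
Lerp each channel 72% toward 255:
  R: 43 + 152.64 = 195.64 → 196
  G: 173 + 0.72×(255−173) = 173 + 59.04 = 232.04 → 232
  B: 219 + 0.72×(255−219) = 219 + 25.92 = 244.92 → 245
rgb(196, 232, 245) = #c4e8f5.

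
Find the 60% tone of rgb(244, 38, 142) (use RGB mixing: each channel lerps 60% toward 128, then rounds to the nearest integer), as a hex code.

#AE5C86

A 60% tone moves each channel 60% toward 128:
  R: 244 + 0.6×(128−244) = 244 − 69.6 = 174.4 → 174
  G: 38 + 54 = 92 → 92
  B: 142 + 0.6×(128−142) = 142 − 8.4 = 133.6 → 134
rgb(174, 92, 134) = #AE5C86.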